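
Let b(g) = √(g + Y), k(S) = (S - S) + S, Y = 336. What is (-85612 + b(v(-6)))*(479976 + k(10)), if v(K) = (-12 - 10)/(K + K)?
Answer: -41092561432 + 239993*√12162/3 ≈ -4.1084e+10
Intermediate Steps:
v(K) = -11/K (v(K) = -22*1/(2*K) = -11/K)
k(S) = S (k(S) = 0 + S = S)
b(g) = √(336 + g) (b(g) = √(g + 336) = √(336 + g))
(-85612 + b(v(-6)))*(479976 + k(10)) = (-85612 + √(336 - 11/(-6)))*(479976 + 10) = (-85612 + √(336 - 11*(-⅙)))*479986 = (-85612 + √(336 + 11/6))*479986 = (-85612 + √(2027/6))*479986 = (-85612 + √12162/6)*479986 = -41092561432 + 239993*√12162/3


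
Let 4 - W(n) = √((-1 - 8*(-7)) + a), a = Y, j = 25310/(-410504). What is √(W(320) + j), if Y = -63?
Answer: √(78410241 - 39818888*I*√2)/4462 ≈ 2.0961 - 0.67469*I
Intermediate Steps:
j = -12655/205252 (j = 25310*(-1/410504) = -12655/205252 ≈ -0.061656)
a = -63
W(n) = 4 - 2*I*√2 (W(n) = 4 - √((-1 - 8*(-7)) - 63) = 4 - √((-1 + 56) - 63) = 4 - √(55 - 63) = 4 - √(-8) = 4 - 2*I*√2)
√(W(320) + j) = √((4 - 2*I*√2) - 12655/205252) = √(808353/205252 - 2*I*√2)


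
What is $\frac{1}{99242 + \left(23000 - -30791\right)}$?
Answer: $\frac{1}{153033} \approx 6.5345 \cdot 10^{-6}$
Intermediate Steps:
$\frac{1}{99242 + \left(23000 - -30791\right)} = \frac{1}{99242 + \left(23000 + 30791\right)} = \frac{1}{99242 + 53791} = \frac{1}{153033}$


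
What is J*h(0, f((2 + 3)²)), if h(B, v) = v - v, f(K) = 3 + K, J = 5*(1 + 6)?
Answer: 0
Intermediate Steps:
J = 35 (J = 5*7 = 35)
h(B, v) = 0
J*h(0, f((2 + 3)²)) = 35*0 = 0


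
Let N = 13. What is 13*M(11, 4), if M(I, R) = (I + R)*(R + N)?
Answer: 3315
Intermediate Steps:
M(I, R) = (13 + R)*(I + R) (M(I, R) = (I + R)*(R + 13) = (I + R)*(13 + R) = (13 + R)*(I + R))
13*M(11, 4) = 13*(4² + 13*11 + 13*4 + 11*4) = 13*(16 + 143 + 52 + 44) = 13*255 = 3315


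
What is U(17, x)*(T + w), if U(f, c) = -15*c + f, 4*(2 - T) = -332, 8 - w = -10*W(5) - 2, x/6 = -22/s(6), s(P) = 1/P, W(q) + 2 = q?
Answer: 1487125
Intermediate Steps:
W(q) = -2 + q
x = -792 (x = 6*(-22/(1/6)) = 6*(-22/⅙) = 6*(-22*6) = 6*(-132) = -792)
w = 40 (w = 8 - (-10*(-2 + 5) - 2) = 8 - (-10*3 - 2) = 8 - (-30 - 2) = 8 - 1*(-32) = 8 + 32 = 40)
T = 85 (T = 2 - ¼*(-332) = 2 + 83 = 85)
U(f, c) = f - 15*c
U(17, x)*(T + w) = (17 - 15*(-792))*(85 + 40) = (17 + 11880)*125 = 11897*125 = 1487125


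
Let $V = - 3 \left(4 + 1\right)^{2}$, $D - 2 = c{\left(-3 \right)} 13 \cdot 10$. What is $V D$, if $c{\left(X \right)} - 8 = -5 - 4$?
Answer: $9600$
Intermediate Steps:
$c{\left(X \right)} = -1$ ($c{\left(X \right)} = 8 - 9 = -1$)
$D = -128$ ($D = 2 + \left(-1\right) 13 \cdot 10 = 2 - 130 = -128$)
$V = -75$ ($V = - 3 \cdot 5^{2} = \left(-3\right) 25 = -75$)
$V D = \left(-75\right) \left(-128\right) = 9600$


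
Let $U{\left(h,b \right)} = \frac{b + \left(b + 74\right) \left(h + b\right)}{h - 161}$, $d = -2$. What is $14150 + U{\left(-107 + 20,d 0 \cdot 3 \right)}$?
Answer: $\frac{1757819}{124} \approx 14176.0$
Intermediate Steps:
$U{\left(h,b \right)} = \frac{b + \left(74 + b\right) \left(b + h\right)}{-161 + h}$
$14150 + U{\left(-107 + 20,d 0 \cdot 3 \right)} = 14150 + \frac{\left(\left(-2\right) 0 \cdot 3\right)^{2} + 74 \left(-107 + 20\right) + 75 \left(-2\right) 0 \cdot 3 + \left(-2\right) 0 \cdot 3 \left(-107 + 20\right)}{-161 + \left(-107 + 20\right)} = 14150 + \frac{\left(0 \cdot 3\right)^{2} + 74 \left(-87\right) + 75 \cdot 0 \cdot 3 + 0 \cdot 3 \left(-87\right)}{-161 - 87} = 14150 + \frac{0^{2} - 6438 + 75 \cdot 0 + 0 \left(-87\right)}{-248} = 14150 - \frac{0 - 6438 + 0 + 0}{248} = 14150 - - \frac{3219}{124} = 14150 + \frac{3219}{124} = \frac{1757819}{124}$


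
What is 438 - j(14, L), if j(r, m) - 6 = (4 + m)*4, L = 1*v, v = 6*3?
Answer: 344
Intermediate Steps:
v = 18
L = 18 (L = 1*18 = 18)
j(r, m) = 22 + 4*m (j(r, m) = 6 + (4 + m)*4 = 6 + (16 + 4*m) = 22 + 4*m)
438 - j(14, L) = 438 - (22 + 4*18) = 438 - (22 + 72) = 438 - 1*94 = 438 - 94 = 344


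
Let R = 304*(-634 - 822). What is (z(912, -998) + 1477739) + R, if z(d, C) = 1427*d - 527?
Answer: 2336012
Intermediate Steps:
R = -442624 (R = 304*(-1456) = -442624)
z(d, C) = -527 + 1427*d
(z(912, -998) + 1477739) + R = ((-527 + 1427*912) + 1477739) - 442624 = ((-527 + 1301424) + 1477739) - 442624 = (1300897 + 1477739) - 442624 = 2778636 - 442624 = 2336012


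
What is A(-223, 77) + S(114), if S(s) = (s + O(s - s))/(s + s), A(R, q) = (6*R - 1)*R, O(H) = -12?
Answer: 11346703/38 ≈ 2.9860e+5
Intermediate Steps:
A(R, q) = R*(-1 + 6*R) (A(R, q) = (-1 + 6*R)*R = R*(-1 + 6*R))
S(s) = (-12 + s)/(2*s) (S(s) = (s - 12)/(s + s) = (-12 + s)/((2*s)) = (-12 + s)*(1/(2*s)) = (-12 + s)/(2*s))
A(-223, 77) + S(114) = -223*(-1 + 6*(-223)) + (1/2)*(-12 + 114)/114 = -223*(-1 - 1338) + (1/2)*(1/114)*102 = -223*(-1339) + 17/38 = 298597 + 17/38 = 11346703/38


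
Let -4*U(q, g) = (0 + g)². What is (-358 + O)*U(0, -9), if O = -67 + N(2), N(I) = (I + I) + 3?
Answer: 16929/2 ≈ 8464.5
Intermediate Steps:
U(q, g) = -g²/4 (U(q, g) = -(0 + g)²/4 = -g²/4)
N(I) = 3 + 2*I (N(I) = 2*I + 3 = 3 + 2*I)
O = -60 (O = -67 + (3 + 2*2) = -67 + (3 + 4) = -67 + 7 = -60)
(-358 + O)*U(0, -9) = (-358 - 60)*(-¼*(-9)²) = -(-209)*81/2 = -418*(-81/4) = 16929/2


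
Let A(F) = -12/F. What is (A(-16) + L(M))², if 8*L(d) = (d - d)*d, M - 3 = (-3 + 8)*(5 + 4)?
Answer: 9/16 ≈ 0.56250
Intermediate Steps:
M = 48 (M = 3 + (-3 + 8)*(5 + 4) = 3 + 5*9 = 3 + 45 = 48)
L(d) = 0 (L(d) = ((d - d)*d)/8 = (0*d)/8 = (⅛)*0 = 0)
(A(-16) + L(M))² = (-12/(-16) + 0)² = (-12*(-1/16) + 0)² = (¾ + 0)² = (¾)² = 9/16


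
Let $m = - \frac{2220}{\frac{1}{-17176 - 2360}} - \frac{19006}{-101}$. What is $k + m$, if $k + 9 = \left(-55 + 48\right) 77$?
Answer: $\frac{4380325578}{101} \approx 4.337 \cdot 10^{7}$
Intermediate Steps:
$k = -548$ ($k = -9 + \left(-55 + 48\right) 77 = -9 - 539 = -548$)
$m = \frac{4380380926}{101}$ ($m = - \frac{2220}{\frac{1}{-17176 + \left(-10034 + 7674\right)}} - - \frac{19006}{101} = - \frac{2220}{\frac{1}{-17176 - 2360}} + \frac{19006}{101} = - \frac{2220}{\frac{1}{-19536}} + \frac{19006}{101} = - \frac{2220}{- \frac{1}{19536}} + \frac{19006}{101} = \left(-2220\right) \left(-19536\right) + \frac{19006}{101} = 43369920 + \frac{19006}{101} = \frac{4380380926}{101} \approx 4.337 \cdot 10^{7}$)
$k + m = -548 + \frac{4380380926}{101} = \frac{4380325578}{101}$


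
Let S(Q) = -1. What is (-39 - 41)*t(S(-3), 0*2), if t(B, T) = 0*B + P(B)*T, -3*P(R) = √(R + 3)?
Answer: 0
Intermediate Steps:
P(R) = -√(3 + R)/3 (P(R) = -√(R + 3)/3 = -√(3 + R)/3)
t(B, T) = -T*√(3 + B)/3 (t(B, T) = 0*B + (-√(3 + B)/3)*T = 0 - T*√(3 + B)/3 = -T*√(3 + B)/3)
(-39 - 41)*t(S(-3), 0*2) = (-39 - 41)*(-0*2*√(3 - 1)/3) = -(-80)*0*√2/3 = -80*0 = 0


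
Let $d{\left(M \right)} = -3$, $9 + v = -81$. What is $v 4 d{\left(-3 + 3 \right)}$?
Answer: $1080$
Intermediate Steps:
$v = -90$ ($v = -9 - 81 = -90$)
$v 4 d{\left(-3 + 3 \right)} = \left(-90\right) 4 \left(-3\right) = \left(-360\right) \left(-3\right) = 1080$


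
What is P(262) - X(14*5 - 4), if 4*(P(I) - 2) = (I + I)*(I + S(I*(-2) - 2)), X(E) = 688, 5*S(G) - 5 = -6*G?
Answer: 582271/5 ≈ 1.1645e+5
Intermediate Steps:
S(G) = 1 - 6*G/5 (S(G) = 1 + (-6*G)/5 = 1 - 6*G/5)
P(I) = 2 + I*(17/5 + 17*I/5)/2 (P(I) = 2 + ((I + I)*(I + (1 - 6*(I*(-2) - 2)/5)))/4 = 2 + ((2*I)*(I + (1 - 6*(-2*I - 2)/5)))/4 = 2 + ((2*I)*(I + (1 - 6*(-2 - 2*I)/5)))/4 = 2 + ((2*I)*(I + (1 + (12/5 + 12*I/5))))/4 = 2 + ((2*I)*(I + (17/5 + 12*I/5)))/4 = 2 + ((2*I)*(17/5 + 17*I/5))/4 = 2 + (2*I*(17/5 + 17*I/5))/4 = 2 + I*(17/5 + 17*I/5)/2)
P(262) - X(14*5 - 4) = (2 + (17/10)*262 + (17/10)*262²) - 1*688 = (2 + 2227/5 + (17/10)*68644) - 688 = (2 + 2227/5 + 583474/5) - 688 = 585711/5 - 688 = 582271/5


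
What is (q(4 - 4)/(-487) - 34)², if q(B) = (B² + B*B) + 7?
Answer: 274399225/237169 ≈ 1157.0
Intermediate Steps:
q(B) = 7 + 2*B² (q(B) = (B² + B²) + 7 = 2*B² + 7 = 7 + 2*B²)
(q(4 - 4)/(-487) - 34)² = ((7 + 2*(4 - 4)²)/(-487) - 34)² = ((7 + 2*0²)*(-1/487) - 34)² = ((7 + 2*0)*(-1/487) - 34)² = ((7 + 0)*(-1/487) - 34)² = (7*(-1/487) - 34)² = (-7/487 - 34)² = (-16565/487)² = 274399225/237169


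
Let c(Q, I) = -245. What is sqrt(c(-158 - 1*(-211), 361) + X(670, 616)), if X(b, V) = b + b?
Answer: sqrt(1095) ≈ 33.091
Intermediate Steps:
X(b, V) = 2*b
sqrt(c(-158 - 1*(-211), 361) + X(670, 616)) = sqrt(-245 + 2*670) = sqrt(-245 + 1340) = sqrt(1095)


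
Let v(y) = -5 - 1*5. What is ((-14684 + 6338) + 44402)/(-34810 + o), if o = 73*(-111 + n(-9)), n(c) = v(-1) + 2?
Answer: -36056/43497 ≈ -0.82893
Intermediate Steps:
v(y) = -10 (v(y) = -5 - 5 = -10)
n(c) = -8 (n(c) = -10 + 2 = -8)
o = -8687 (o = 73*(-111 - 8) = 73*(-119) = -8687)
((-14684 + 6338) + 44402)/(-34810 + o) = ((-14684 + 6338) + 44402)/(-34810 - 8687) = (-8346 + 44402)/(-43497) = 36056*(-1/43497) = -36056/43497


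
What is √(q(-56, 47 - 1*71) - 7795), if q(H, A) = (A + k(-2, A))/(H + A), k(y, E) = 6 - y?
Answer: I*√194870/5 ≈ 88.288*I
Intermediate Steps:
q(H, A) = (8 + A)/(A + H) (q(H, A) = (A + (6 - 1*(-2)))/(H + A) = (A + (6 + 2))/(A + H) = (A + 8)/(A + H) = (8 + A)/(A + H))
√(q(-56, 47 - 1*71) - 7795) = √((8 + (47 - 1*71))/((47 - 1*71) - 56) - 7795) = √((8 + (47 - 71))/((47 - 71) - 56) - 7795) = √((8 - 24)/(-24 - 56) - 7795) = √(-16/(-80) - 7795) = √(-1/80*(-16) - 7795) = √(⅕ - 7795) = √(-38974/5) = I*√194870/5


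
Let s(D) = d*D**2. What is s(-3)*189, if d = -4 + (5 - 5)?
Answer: -6804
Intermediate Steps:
d = -4 (d = -4 + 0 = -4)
s(D) = -4*D**2
s(-3)*189 = -4*(-3)**2*189 = -4*9*189 = -36*189 = -6804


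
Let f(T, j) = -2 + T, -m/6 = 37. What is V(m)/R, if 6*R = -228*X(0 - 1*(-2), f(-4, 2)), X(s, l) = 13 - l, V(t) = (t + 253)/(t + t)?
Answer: 31/320568 ≈ 9.6703e-5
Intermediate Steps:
m = -222 (m = -6*37 = -222)
V(t) = (253 + t)/(2*t) (V(t) = (253 + t)/((2*t)) = (253 + t)*(1/(2*t)) = (253 + t)/(2*t))
R = -722 (R = (-228*(13 - (-2 - 4)))/6 = (-228*(13 - 1*(-6)))/6 = (-228*(13 + 6))/6 = (-228*19)/6 = (1/6)*(-4332) = -722)
V(m)/R = ((1/2)*(253 - 222)/(-222))/(-722) = ((1/2)*(-1/222)*31)*(-1/722) = -31/444*(-1/722) = 31/320568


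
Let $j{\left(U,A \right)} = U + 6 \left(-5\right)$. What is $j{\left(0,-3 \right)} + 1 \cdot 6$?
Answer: $-24$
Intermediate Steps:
$j{\left(U,A \right)} = -30 + U$ ($j{\left(U,A \right)} = U - 30 = -30 + U$)
$j{\left(0,-3 \right)} + 1 \cdot 6 = \left(-30 + 0\right) + 1 \cdot 6 = -30 + 6 = -24$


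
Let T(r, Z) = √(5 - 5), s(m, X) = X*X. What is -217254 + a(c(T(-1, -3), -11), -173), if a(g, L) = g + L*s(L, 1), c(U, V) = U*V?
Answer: -217427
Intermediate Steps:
s(m, X) = X²
T(r, Z) = 0 (T(r, Z) = √0 = 0)
a(g, L) = L + g (a(g, L) = g + L*1² = g + L*1 = g + L = L + g)
-217254 + a(c(T(-1, -3), -11), -173) = -217254 + (-173 + 0*(-11)) = -217254 + (-173 + 0) = -217254 - 173 = -217427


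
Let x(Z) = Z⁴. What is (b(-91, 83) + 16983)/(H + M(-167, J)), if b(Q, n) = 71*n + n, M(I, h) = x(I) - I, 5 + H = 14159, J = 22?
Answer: 7653/259270214 ≈ 2.9517e-5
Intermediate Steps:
H = 14154 (H = -5 + 14159 = 14154)
M(I, h) = I⁴ - I
b(Q, n) = 72*n
(b(-91, 83) + 16983)/(H + M(-167, J)) = (72*83 + 16983)/(14154 + ((-167)⁴ - 1*(-167))) = (5976 + 16983)/(14154 + (777796321 + 167)) = 22959/(14154 + 777796488) = 22959/777810642 = 22959*(1/777810642) = 7653/259270214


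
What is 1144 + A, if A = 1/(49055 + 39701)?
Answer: 101536865/88756 ≈ 1144.0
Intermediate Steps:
A = 1/88756 ≈ 1.1267e-5
1144 + A = 1144 + 1/88756 = 101536865/88756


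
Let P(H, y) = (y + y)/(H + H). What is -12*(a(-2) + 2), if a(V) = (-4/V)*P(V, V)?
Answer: -48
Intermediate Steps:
P(H, y) = y/H (P(H, y) = (2*y)/((2*H)) = (2*y)*(1/(2*H)) = y/H)
a(V) = -4/V (a(V) = (-4/V)*(V/V) = -4/V*1 = -4/V)
-12*(a(-2) + 2) = -12*(-4/(-2) + 2) = -12*(-4*(-½) + 2) = -12*(2 + 2) = -12*4 = -48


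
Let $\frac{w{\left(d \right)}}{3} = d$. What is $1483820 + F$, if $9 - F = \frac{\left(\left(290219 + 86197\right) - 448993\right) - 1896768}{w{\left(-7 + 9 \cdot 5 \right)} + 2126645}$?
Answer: $\frac{3155748649556}{2126759} \approx 1.4838 \cdot 10^{6}$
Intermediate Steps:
$w{\left(d \right)} = 3 d$
$F = \frac{21110176}{2126759}$ ($F = 9 - \frac{\left(\left(290219 + 86197\right) - 448993\right) - 1896768}{3 \left(-7 + 9 \cdot 5\right) + 2126645} = 9 - \frac{\left(376416 - 448993\right) - 1896768}{3 \left(-7 + 45\right) + 2126645} = 9 - \frac{-72577 - 1896768}{3 \cdot 38 + 2126645} = 9 - - \frac{1969345}{114 + 2126645} = 9 - - \frac{1969345}{2126759} = 9 + \frac{1969345}{2126759} = \frac{21110176}{2126759} \approx 9.926$)
$1483820 + F = 1483820 + \frac{21110176}{2126759} = \frac{3155748649556}{2126759}$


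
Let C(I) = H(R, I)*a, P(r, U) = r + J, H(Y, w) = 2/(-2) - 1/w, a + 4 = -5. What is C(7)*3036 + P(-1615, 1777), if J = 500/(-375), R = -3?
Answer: 621833/21 ≈ 29611.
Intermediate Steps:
a = -9 (a = -4 - 5 = -9)
J = -4/3 (J = 500*(-1/375) = -4/3 ≈ -1.3333)
H(Y, w) = -1 - 1/w (H(Y, w) = 2*(-½) - 1/w = -1 - 1/w)
P(r, U) = -4/3 + r (P(r, U) = r - 4/3 = -4/3 + r)
C(I) = -9*(-1 - I)/I (C(I) = ((-1 - I)/I)*(-9) = -9*(-1 - I)/I)
C(7)*3036 + P(-1615, 1777) = (9 + 9/7)*3036 + (-4/3 - 1615) = (9 + 9*(⅐))*3036 - 4849/3 = (9 + 9/7)*3036 - 4849/3 = (72/7)*3036 - 4849/3 = 218592/7 - 4849/3 = 621833/21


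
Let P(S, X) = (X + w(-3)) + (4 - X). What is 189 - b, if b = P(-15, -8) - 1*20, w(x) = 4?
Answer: 201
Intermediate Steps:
P(S, X) = 8 (P(S, X) = (X + 4) + (4 - X) = (4 + X) + (4 - X) = 8)
b = -12 (b = 8 - 1*20 = 8 - 20 = -12)
189 - b = 189 - 1*(-12) = 189 + 12 = 201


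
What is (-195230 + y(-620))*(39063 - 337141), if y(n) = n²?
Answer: -56387415260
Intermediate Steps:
(-195230 + y(-620))*(39063 - 337141) = (-195230 + (-620)²)*(39063 - 337141) = (-195230 + 384400)*(-298078) = 189170*(-298078) = -56387415260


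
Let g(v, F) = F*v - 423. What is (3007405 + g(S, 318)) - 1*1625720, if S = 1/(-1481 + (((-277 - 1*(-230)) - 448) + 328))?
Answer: 1138159729/824 ≈ 1.3813e+6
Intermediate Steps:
S = -1/1648 (S = 1/(-1481 + (((-277 + 230) - 448) + 328)) = 1/(-1481 + ((-47 - 448) + 328)) = 1/(-1481 + (-495 + 328)) = 1/(-1481 - 167) = 1/(-1648) = -1/1648 ≈ -0.00060680)
g(v, F) = -423 + F*v
(3007405 + g(S, 318)) - 1*1625720 = (3007405 + (-423 + 318*(-1/1648))) - 1*1625720 = (3007405 + (-423 - 159/824)) - 1625720 = (3007405 - 348711/824) - 1625720 = 2477753009/824 - 1625720 = 1138159729/824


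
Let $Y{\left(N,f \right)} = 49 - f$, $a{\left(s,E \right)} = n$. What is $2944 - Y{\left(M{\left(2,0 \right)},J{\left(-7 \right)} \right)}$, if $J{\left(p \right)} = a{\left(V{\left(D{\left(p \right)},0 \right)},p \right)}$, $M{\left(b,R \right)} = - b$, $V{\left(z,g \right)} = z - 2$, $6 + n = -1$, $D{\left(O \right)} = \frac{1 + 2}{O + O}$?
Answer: $2888$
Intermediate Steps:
$D{\left(O \right)} = \frac{3}{2 O}$
$n = -7$ ($n = -6 - 1 = -7$)
$V{\left(z,g \right)} = -2 + z$
$a{\left(s,E \right)} = -7$
$J{\left(p \right)} = -7$
$2944 - Y{\left(M{\left(2,0 \right)},J{\left(-7 \right)} \right)} = 2944 - \left(49 - -7\right) = 2944 - \left(49 + 7\right) = 2944 - 56 = 2888$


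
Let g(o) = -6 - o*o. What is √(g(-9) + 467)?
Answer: 2*√95 ≈ 19.494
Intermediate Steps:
g(o) = -6 - o²
√(g(-9) + 467) = √((-6 - 1*(-9)²) + 467) = √((-6 - 1*81) + 467) = √((-6 - 81) + 467) = √(-87 + 467) = √380 = 2*√95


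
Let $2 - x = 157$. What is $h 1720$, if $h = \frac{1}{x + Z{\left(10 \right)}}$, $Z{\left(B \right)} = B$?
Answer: $- \frac{344}{29} \approx -11.862$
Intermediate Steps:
$x = -155$ ($x = 2 - 157 = -155$)
$h = - \frac{1}{145}$ ($h = \frac{1}{-155 + 10} = \frac{1}{-145} = - \frac{1}{145} \approx -0.0068966$)
$h 1720 = \left(- \frac{1}{145}\right) 1720 = - \frac{344}{29}$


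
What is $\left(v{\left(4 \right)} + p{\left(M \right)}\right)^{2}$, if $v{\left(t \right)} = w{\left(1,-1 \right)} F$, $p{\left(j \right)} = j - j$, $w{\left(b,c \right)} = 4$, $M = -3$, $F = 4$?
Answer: $256$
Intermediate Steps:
$p{\left(j \right)} = 0$
$v{\left(t \right)} = 16$ ($v{\left(t \right)} = 4 \cdot 4 = 16$)
$\left(v{\left(4 \right)} + p{\left(M \right)}\right)^{2} = \left(16 + 0\right)^{2} = 16^{2} = 256$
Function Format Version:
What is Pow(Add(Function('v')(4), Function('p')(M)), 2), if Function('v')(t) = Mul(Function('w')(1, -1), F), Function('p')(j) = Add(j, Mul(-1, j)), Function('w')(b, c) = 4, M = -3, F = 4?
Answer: 256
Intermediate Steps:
Function('p')(j) = 0
Function('v')(t) = 16 (Function('v')(t) = Mul(4, 4) = 16)
Pow(Add(Function('v')(4), Function('p')(M)), 2) = Pow(Add(16, 0), 2) = Pow(16, 2) = 256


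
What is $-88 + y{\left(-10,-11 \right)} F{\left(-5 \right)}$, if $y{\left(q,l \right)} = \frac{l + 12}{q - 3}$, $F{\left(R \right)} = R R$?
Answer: $- \frac{1169}{13} \approx -89.923$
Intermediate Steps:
$F{\left(R \right)} = R^{2}$
$y{\left(q,l \right)} = \frac{12 + l}{-3 + q}$
$-88 + y{\left(-10,-11 \right)} F{\left(-5 \right)} = -88 + \frac{12 - 11}{-3 - 10} \left(-5\right)^{2} = -88 + \frac{1}{-13} \cdot 1 \cdot 25 = -88 + \left(- \frac{1}{13}\right) 1 \cdot 25 = -88 - \frac{25}{13} = - \frac{1169}{13}$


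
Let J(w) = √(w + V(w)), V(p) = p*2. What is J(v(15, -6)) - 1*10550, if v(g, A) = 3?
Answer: -10547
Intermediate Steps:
V(p) = 2*p
J(w) = √3*√w (J(w) = √(w + 2*w) = √(3*w) = √3*√w)
J(v(15, -6)) - 1*10550 = √3*√3 - 1*10550 = 3 - 10550 = -10547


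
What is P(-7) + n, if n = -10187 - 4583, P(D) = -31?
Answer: -14801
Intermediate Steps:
n = -14770
P(-7) + n = -31 - 14770 = -14801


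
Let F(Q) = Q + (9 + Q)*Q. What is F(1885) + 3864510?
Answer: 7436585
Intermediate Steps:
F(Q) = Q + Q*(9 + Q)
F(1885) + 3864510 = 1885*(10 + 1885) + 3864510 = 1885*1895 + 3864510 = 3572075 + 3864510 = 7436585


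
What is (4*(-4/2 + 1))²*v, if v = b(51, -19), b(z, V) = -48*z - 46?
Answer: -39904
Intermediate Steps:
b(z, V) = -46 - 48*z
v = -2494 (v = -46 - 48*51 = -46 - 2448 = -2494)
(4*(-4/2 + 1))²*v = (4*(-4/2 + 1))²*(-2494) = (4*(-4*½ + 1))²*(-2494) = (4*(-2 + 1))²*(-2494) = (4*(-1))²*(-2494) = (-4)²*(-2494) = 16*(-2494) = -39904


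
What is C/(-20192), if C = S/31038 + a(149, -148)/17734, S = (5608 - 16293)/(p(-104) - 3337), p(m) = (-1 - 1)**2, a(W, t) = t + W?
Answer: -73234361/9260940476053728 ≈ -7.9079e-9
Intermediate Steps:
a(W, t) = W + t
p(m) = 4 (p(m) = (-2)**2 = 4)
S = 10685/3333 (S = (5608 - 16293)/(4 - 3337) = -10685/(-3333) = -10685*(-1/3333) = 10685/3333 ≈ 3.2058)
C = 73234361/458644041009 (C = (10685/3333)/31038 + (149 - 148)/17734 = (10685/3333)*(1/31038) + 1*(1/17734) = 10685/103449654 + 1/17734 = 73234361/458644041009 ≈ 0.00015968)
C/(-20192) = (73234361/458644041009)/(-20192) = (73234361/458644041009)*(-1/20192) = -73234361/9260940476053728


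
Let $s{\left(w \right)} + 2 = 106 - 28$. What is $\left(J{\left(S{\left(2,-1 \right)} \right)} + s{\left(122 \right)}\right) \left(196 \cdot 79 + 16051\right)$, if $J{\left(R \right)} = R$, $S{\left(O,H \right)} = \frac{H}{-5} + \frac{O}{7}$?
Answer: $2411977$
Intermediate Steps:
$S{\left(O,H \right)} = - \frac{H}{5} + \frac{O}{7}$ ($S{\left(O,H \right)} = H \left(- \frac{1}{5}\right) + O \frac{1}{7} = - \frac{H}{5} + \frac{O}{7}$)
$s{\left(w \right)} = 76$ ($s{\left(w \right)} = -2 + \left(106 - 28\right) = -2 + 78 = 76$)
$\left(J{\left(S{\left(2,-1 \right)} \right)} + s{\left(122 \right)}\right) \left(196 \cdot 79 + 16051\right) = \left(\left(\left(- \frac{1}{5}\right) \left(-1\right) + \frac{1}{7} \cdot 2\right) + 76\right) \left(196 \cdot 79 + 16051\right) = \left(\left(\frac{1}{5} + \frac{2}{7}\right) + 76\right) \left(15484 + 16051\right) = \left(\frac{17}{35} + 76\right) 31535 = \frac{2677}{35} \cdot 31535 = 2411977$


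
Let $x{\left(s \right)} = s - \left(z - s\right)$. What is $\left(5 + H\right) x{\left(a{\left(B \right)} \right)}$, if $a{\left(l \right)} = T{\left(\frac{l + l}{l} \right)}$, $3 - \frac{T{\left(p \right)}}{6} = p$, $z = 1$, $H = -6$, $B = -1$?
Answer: $-11$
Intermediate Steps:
$T{\left(p \right)} = 18 - 6 p$
$a{\left(l \right)} = 6$ ($a{\left(l \right)} = 18 - 6 \frac{l + l}{l} = 18 - 6 \frac{2 l}{l} = 18 - 12 = 6$)
$x{\left(s \right)} = -1 + 2 s$ ($x{\left(s \right)} = s - \left(1 - s\right) = s + \left(-1 + s\right) = -1 + 2 s$)
$\left(5 + H\right) x{\left(a{\left(B \right)} \right)} = \left(5 - 6\right) \left(-1 + 2 \cdot 6\right) = - (-1 + 12) = \left(-1\right) 11 = -11$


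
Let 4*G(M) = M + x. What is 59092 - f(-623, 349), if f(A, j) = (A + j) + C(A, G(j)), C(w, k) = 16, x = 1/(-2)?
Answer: 59350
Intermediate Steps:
x = -1/2 ≈ -0.50000
G(M) = -1/8 + M/4 (G(M) = (M - 1/2)/4 = (-1/2 + M)/4 = -1/8 + M/4)
f(A, j) = 16 + A + j (f(A, j) = (A + j) + 16 = 16 + A + j)
59092 - f(-623, 349) = 59092 - (16 - 623 + 349) = 59092 - 1*(-258) = 59092 + 258 = 59350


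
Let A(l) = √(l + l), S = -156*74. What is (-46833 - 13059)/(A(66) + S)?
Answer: 57616104/11105317 + 9982*√33/11105317 ≈ 5.1933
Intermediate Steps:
S = -11544
A(l) = √2*√l (A(l) = √(2*l) = √2*√l)
(-46833 - 13059)/(A(66) + S) = (-46833 - 13059)/(√2*√66 - 11544) = -59892/(2*√33 - 11544) = -59892/(-11544 + 2*√33)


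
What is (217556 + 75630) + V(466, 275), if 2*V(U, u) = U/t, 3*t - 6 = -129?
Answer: 12020393/41 ≈ 2.9318e+5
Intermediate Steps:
t = -41 (t = 2 + (⅓)*(-129) = 2 - 43 = -41)
V(U, u) = -U/82 (V(U, u) = (U/(-41))/2 = (U*(-1/41))/2 = (-U/41)/2 = -U/82)
(217556 + 75630) + V(466, 275) = (217556 + 75630) - 1/82*466 = 293186 - 233/41 = 12020393/41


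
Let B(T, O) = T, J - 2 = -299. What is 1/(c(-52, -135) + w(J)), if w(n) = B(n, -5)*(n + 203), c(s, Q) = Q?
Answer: 1/27783 ≈ 3.5993e-5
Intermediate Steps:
J = -297 (J = 2 - 299 = -297)
w(n) = n*(203 + n) (w(n) = n*(n + 203) = n*(203 + n))
1/(c(-52, -135) + w(J)) = 1/(-135 - 297*(203 - 297)) = 1/(-135 - 297*(-94)) = 1/(-135 + 27918) = 1/27783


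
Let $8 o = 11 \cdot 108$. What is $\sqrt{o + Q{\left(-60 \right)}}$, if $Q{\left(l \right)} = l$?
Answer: $\frac{\sqrt{354}}{2} \approx 9.4074$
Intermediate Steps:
$o = \frac{297}{2}$ ($o = \frac{11 \cdot 108}{8} = \frac{1}{8} \cdot 1188 = \frac{297}{2} \approx 148.5$)
$\sqrt{o + Q{\left(-60 \right)}} = \sqrt{\frac{297}{2} - 60} = \sqrt{\frac{177}{2}} = \frac{\sqrt{354}}{2}$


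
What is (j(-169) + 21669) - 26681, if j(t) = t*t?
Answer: 23549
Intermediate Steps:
j(t) = t²
(j(-169) + 21669) - 26681 = ((-169)² + 21669) - 26681 = (28561 + 21669) - 26681 = 50230 - 26681 = 23549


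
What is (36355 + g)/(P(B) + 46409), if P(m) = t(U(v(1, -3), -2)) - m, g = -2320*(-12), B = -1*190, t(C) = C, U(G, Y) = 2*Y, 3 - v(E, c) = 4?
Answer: 12839/9319 ≈ 1.3777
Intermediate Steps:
v(E, c) = -1 (v(E, c) = 3 - 1*4 = 3 - 4 = -1)
B = -190
g = 27840
P(m) = -4 - m (P(m) = 2*(-2) - m = -4 - m)
(36355 + g)/(P(B) + 46409) = (36355 + 27840)/((-4 - 1*(-190)) + 46409) = 64195/((-4 + 190) + 46409) = 64195/(186 + 46409) = 64195/46595 = 64195*(1/46595) = 12839/9319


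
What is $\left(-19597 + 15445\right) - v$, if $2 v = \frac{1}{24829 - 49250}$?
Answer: $- \frac{202791983}{48842} \approx -4152.0$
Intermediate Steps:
$v = - \frac{1}{48842}$ ($v = \frac{1}{2 \left(24829 - 49250\right)} = \frac{1}{2 \left(-24421\right)} = \frac{1}{2} \left(- \frac{1}{24421}\right) = - \frac{1}{48842} \approx -2.0474 \cdot 10^{-5}$)
$\left(-19597 + 15445\right) - v = \left(-19597 + 15445\right) - - \frac{1}{48842} = -4152 + \frac{1}{48842} = - \frac{202791983}{48842}$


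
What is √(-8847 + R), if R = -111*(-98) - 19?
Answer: 2*√503 ≈ 44.855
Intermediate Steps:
R = 10859 (R = 10878 - 19 = 10859)
√(-8847 + R) = √(-8847 + 10859) = √2012 = 2*√503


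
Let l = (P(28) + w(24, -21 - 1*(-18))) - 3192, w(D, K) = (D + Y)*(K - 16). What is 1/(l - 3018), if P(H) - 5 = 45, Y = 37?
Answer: -1/7319 ≈ -0.00013663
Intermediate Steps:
P(H) = 50 (P(H) = 5 + 45 = 50)
w(D, K) = (-16 + K)*(37 + D) (w(D, K) = (D + 37)*(K - 16) = (37 + D)*(-16 + K) = (-16 + K)*(37 + D))
l = -4301 (l = (50 + (-592 - 16*24 + 37*(-21 - 1*(-18)) + 24*(-21 - 1*(-18)))) - 3192 = (50 + (-592 - 384 + 37*(-21 + 18) + 24*(-21 + 18))) - 3192 = (50 + (-592 - 384 + 37*(-3) + 24*(-3))) - 3192 = (50 + (-592 - 384 - 111 - 72)) - 3192 = (50 - 1159) - 3192 = -1109 - 3192 = -4301)
1/(l - 3018) = 1/(-4301 - 3018) = 1/(-7319) = -1/7319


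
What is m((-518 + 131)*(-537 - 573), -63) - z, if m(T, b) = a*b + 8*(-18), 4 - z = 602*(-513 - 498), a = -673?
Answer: -566371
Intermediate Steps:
z = 608626 (z = 4 - 602*(-513 - 498) = 4 - 602*(-1011) = 4 - 1*(-608622) = 4 + 608622 = 608626)
m(T, b) = -144 - 673*b (m(T, b) = -673*b + 8*(-18) = -673*b - 144 = -144 - 673*b)
m((-518 + 131)*(-537 - 573), -63) - z = (-144 - 673*(-63)) - 1*608626 = (-144 + 42399) - 608626 = 42255 - 608626 = -566371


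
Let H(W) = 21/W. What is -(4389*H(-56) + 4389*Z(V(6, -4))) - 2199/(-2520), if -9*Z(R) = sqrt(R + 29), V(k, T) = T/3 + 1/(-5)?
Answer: 345817/210 + 2926*sqrt(1545)/45 ≈ 4202.5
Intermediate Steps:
V(k, T) = -1/5 + T/3 (V(k, T) = T*(1/3) + 1*(-1/5) = T/3 - 1/5 = -1/5 + T/3)
Z(R) = -sqrt(29 + R)/9 (Z(R) = -sqrt(R + 29)/9 = -sqrt(29 + R)/9)
-(4389*H(-56) + 4389*Z(V(6, -4))) - 2199/(-2520) = -(-13167/8 - 1463*sqrt(29 + (-1/5 + (1/3)*(-4)))/3) - 2199/(-2520) = -(-13167/8 - 1463*sqrt(29 + (-1/5 - 4/3))/3) - 2199*(-1/2520) = -(-13167/8 - 1463*sqrt(29 - 23/15)/3) + 733/840 = -(-13167/8 - 2926*sqrt(1545)/45) + 733/840 = -4389*(-3/8 - 2*sqrt(1545)/135) + 733/840 = (13167/8 + 2926*sqrt(1545)/45) + 733/840 = 345817/210 + 2926*sqrt(1545)/45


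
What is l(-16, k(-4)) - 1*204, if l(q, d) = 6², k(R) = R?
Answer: -168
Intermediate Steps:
l(q, d) = 36
l(-16, k(-4)) - 1*204 = 36 - 1*204 = 36 - 204 = -168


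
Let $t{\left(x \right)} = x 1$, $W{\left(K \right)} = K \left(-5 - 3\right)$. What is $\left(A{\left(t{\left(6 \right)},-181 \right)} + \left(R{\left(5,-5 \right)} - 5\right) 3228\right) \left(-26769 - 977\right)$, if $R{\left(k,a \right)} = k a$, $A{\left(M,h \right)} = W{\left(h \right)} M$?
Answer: $2445865392$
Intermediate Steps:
$W{\left(K \right)} = - 8 K$ ($W{\left(K \right)} = K \left(-8\right) = - 8 K$)
$t{\left(x \right)} = x$
$A{\left(M,h \right)} = - 8 M h$ ($A{\left(M,h \right)} = - 8 h M = - 8 M h$)
$R{\left(k,a \right)} = a k$
$\left(A{\left(t{\left(6 \right)},-181 \right)} + \left(R{\left(5,-5 \right)} - 5\right) 3228\right) \left(-26769 - 977\right) = \left(\left(-8\right) 6 \left(-181\right) + \left(\left(-5\right) 5 - 5\right) 3228\right) \left(-26769 - 977\right) = \left(8688 + \left(-25 - 5\right) 3228\right) \left(-27746\right) = \left(8688 - 96840\right) \left(-27746\right) = \left(-88152\right) \left(-27746\right) = 2445865392$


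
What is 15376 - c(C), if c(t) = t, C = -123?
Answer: 15499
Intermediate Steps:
15376 - c(C) = 15376 - 1*(-123) = 15376 + 123 = 15499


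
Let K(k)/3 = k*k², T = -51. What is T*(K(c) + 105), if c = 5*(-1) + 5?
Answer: -5355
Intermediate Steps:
c = 0 (c = -5 + 5 = 0)
K(k) = 3*k³ (K(k) = 3*(k*k²) = 3*k³)
T*(K(c) + 105) = -51*(3*0³ + 105) = -51*(3*0 + 105) = -51*(0 + 105) = -51*105 = -5355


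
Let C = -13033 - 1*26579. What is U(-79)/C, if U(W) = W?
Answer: 79/39612 ≈ 0.0019943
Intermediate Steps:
C = -39612 (C = -13033 - 26579 = -39612)
U(-79)/C = -79/(-39612) = -79*(-1/39612) = 79/39612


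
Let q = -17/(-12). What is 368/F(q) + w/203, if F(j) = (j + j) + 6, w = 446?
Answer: 471862/10759 ≈ 43.857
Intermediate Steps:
q = 17/12 (q = -17*(-1/12) = 17/12 ≈ 1.4167)
F(j) = 6 + 2*j (F(j) = 2*j + 6 = 6 + 2*j)
368/F(q) + w/203 = 368/(6 + 2*(17/12)) + 446/203 = 368/(6 + 17/6) + 446*(1/203) = 368/(53/6) + 446/203 = 368*(6/53) + 446/203 = 2208/53 + 446/203 = 471862/10759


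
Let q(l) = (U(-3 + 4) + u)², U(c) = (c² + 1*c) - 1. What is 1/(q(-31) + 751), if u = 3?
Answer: 1/767 ≈ 0.0013038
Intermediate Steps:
U(c) = -1 + c + c² (U(c) = (c² + c) - 1 = (c + c²) - 1 = -1 + c + c²)
q(l) = 16 (q(l) = ((-1 + (-3 + 4) + (-3 + 4)²) + 3)² = ((-1 + 1 + 1²) + 3)² = ((-1 + 1 + 1) + 3)² = (1 + 3)² = 4² = 16)
1/(q(-31) + 751) = 1/(16 + 751) = 1/767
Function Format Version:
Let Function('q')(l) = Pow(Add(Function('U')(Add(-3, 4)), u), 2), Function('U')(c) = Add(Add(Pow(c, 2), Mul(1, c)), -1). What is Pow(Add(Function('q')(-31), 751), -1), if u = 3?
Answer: Rational(1, 767) ≈ 0.0013038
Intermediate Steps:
Function('U')(c) = Add(-1, c, Pow(c, 2)) (Function('U')(c) = Add(Add(Pow(c, 2), c), -1) = Add(Add(c, Pow(c, 2)), -1) = Add(-1, c, Pow(c, 2)))
Function('q')(l) = 16 (Function('q')(l) = Pow(Add(Add(-1, Add(-3, 4), Pow(Add(-3, 4), 2)), 3), 2) = Pow(Add(Add(-1, 1, Pow(1, 2)), 3), 2) = Pow(Add(Add(-1, 1, 1), 3), 2) = Pow(Add(1, 3), 2) = Pow(4, 2) = 16)
Pow(Add(Function('q')(-31), 751), -1) = Pow(Add(16, 751), -1) = Pow(767, -1) = Rational(1, 767)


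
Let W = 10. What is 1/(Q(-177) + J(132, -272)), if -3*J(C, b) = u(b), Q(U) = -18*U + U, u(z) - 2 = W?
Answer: 1/3005 ≈ 0.00033278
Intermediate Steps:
u(z) = 12 (u(z) = 2 + 10 = 12)
Q(U) = -17*U
J(C, b) = -4 (J(C, b) = -⅓*12 = -4)
1/(Q(-177) + J(132, -272)) = 1/(-17*(-177) - 4) = 1/(3009 - 4) = 1/3005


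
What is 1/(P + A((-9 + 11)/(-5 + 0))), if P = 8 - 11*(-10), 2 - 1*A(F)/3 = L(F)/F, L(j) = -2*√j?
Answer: 62/7733 + 3*I*√10/15466 ≈ 0.0080176 + 0.0006134*I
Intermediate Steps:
A(F) = 6 + 6/√F (A(F) = 6 - 3*(-2*√F)/F = 6 - (-6)/√F = 6 + 6/√F)
P = 118 (P = 8 + 110 = 118)
1/(P + A((-9 + 11)/(-5 + 0))) = 1/(118 + (6 + 6/√((-9 + 11)/(-5 + 0)))) = 1/(118 + (6 + 6/√(2/(-5)))) = 1/(118 + (6 + 6/√(2*(-⅕)))) = 1/(118 + (6 + 6/√(-⅖))) = 1/(118 + (6 + 6*(-I*√10/2))) = 1/(118 + (6 - 3*I*√10)) = 1/(124 - 3*I*√10)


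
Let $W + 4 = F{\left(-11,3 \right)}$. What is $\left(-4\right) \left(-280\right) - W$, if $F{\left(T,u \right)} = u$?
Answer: $1121$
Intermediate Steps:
$W = -1$ ($W = -4 + 3 = -1$)
$\left(-4\right) \left(-280\right) - W = \left(-4\right) \left(-280\right) - -1 = 1120 + 1 = 1121$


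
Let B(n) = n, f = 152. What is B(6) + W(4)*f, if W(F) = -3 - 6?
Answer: -1362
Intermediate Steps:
W(F) = -9
B(6) + W(4)*f = 6 - 9*152 = 6 - 1368 = -1362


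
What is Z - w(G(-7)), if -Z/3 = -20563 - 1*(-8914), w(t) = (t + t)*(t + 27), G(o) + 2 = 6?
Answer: 34699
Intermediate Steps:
G(o) = 4 (G(o) = -2 + 6 = 4)
w(t) = 2*t*(27 + t) (w(t) = (2*t)*(27 + t) = 2*t*(27 + t))
Z = 34947 (Z = -3*(-20563 - 1*(-8914)) = -3*(-20563 + 8914) = -3*(-11649) = 34947)
Z - w(G(-7)) = 34947 - 2*4*(27 + 4) = 34947 - 2*4*31 = 34947 - 1*248 = 34947 - 248 = 34699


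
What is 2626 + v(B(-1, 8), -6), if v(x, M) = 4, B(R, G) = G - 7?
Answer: 2630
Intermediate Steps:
B(R, G) = -7 + G
2626 + v(B(-1, 8), -6) = 2626 + 4 = 2630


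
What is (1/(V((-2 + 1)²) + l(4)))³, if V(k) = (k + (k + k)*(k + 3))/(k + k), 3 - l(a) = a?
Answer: 8/343 ≈ 0.023324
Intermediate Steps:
l(a) = 3 - a
V(k) = (k + 2*k*(3 + k))/(2*k) (V(k) = (k + (2*k)*(3 + k))/((2*k)) = (k + 2*k*(3 + k))*(1/(2*k)) = (k + 2*k*(3 + k))/(2*k))
(1/(V((-2 + 1)²) + l(4)))³ = (1/((7/2 + (-2 + 1)²) + (3 - 1*4)))³ = (1/((7/2 + (-1)²) + (3 - 4)))³ = (1/((7/2 + 1) - 1))³ = (1/(9/2 - 1))³ = (1/(7/2))³ = (2/7)³ = 8/343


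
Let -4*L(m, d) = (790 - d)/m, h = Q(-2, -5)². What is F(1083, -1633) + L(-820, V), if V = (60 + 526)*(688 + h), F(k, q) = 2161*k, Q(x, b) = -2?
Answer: 3837992959/1640 ≈ 2.3402e+6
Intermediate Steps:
h = 4 (h = (-2)² = 4)
V = 405512 (V = (60 + 526)*(688 + 4) = 586*692 = 405512)
L(m, d) = -(790 - d)/(4*m)
F(1083, -1633) + L(-820, V) = 2161*1083 + (¼)*(-790 + 405512)/(-820) = 2340363 + (¼)*(-1/820)*404722 = 2340363 - 202361/1640 = 3837992959/1640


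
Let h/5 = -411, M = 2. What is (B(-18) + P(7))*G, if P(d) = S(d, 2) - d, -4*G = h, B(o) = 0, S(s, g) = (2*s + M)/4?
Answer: -6165/4 ≈ -1541.3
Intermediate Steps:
S(s, g) = ½ + s/2 (S(s, g) = (2*s + 2)/4 = (2 + 2*s)*(¼) = ½ + s/2)
h = -2055 (h = 5*(-411) = -2055)
G = 2055/4 (G = -¼*(-2055) = 2055/4 ≈ 513.75)
P(d) = ½ - d/2 (P(d) = (½ + d/2) - d = ½ - d/2)
(B(-18) + P(7))*G = (0 + (½ - ½*7))*(2055/4) = (0 + (½ - 7/2))*(2055/4) = (0 - 3)*(2055/4) = -3*2055/4 = -6165/4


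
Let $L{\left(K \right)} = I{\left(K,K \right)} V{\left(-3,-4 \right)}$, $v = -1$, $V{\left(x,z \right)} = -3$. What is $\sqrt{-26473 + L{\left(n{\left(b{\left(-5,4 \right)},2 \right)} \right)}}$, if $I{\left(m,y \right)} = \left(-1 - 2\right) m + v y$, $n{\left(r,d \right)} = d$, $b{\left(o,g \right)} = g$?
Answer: $i \sqrt{26449} \approx 162.63 i$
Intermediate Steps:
$I{\left(m,y \right)} = - y - 3 m$ ($I{\left(m,y \right)} = \left(-1 - 2\right) m - y = - 3 m - y = - y - 3 m$)
$L{\left(K \right)} = 12 K$ ($L{\left(K \right)} = \left(- K - 3 K\right) \left(-3\right) = - 4 K \left(-3\right) = 12 K$)
$\sqrt{-26473 + L{\left(n{\left(b{\left(-5,4 \right)},2 \right)} \right)}} = \sqrt{-26473 + 12 \cdot 2} = \sqrt{-26473 + 24} = \sqrt{-26449} = i \sqrt{26449}$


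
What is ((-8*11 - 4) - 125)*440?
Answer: -95480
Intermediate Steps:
((-8*11 - 4) - 125)*440 = ((-88 - 4) - 125)*440 = (-92 - 125)*440 = -217*440 = -95480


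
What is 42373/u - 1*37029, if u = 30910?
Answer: -1144524017/30910 ≈ -37028.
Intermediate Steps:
42373/u - 1*37029 = 42373/30910 - 1*37029 = 42373*(1/30910) - 37029 = 42373/30910 - 37029 = -1144524017/30910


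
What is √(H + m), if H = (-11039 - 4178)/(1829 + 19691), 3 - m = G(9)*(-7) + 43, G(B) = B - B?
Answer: I*√1178242865/5380 ≈ 6.3802*I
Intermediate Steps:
G(B) = 0
m = -40 (m = 3 - (0*(-7) + 43) = 3 - (0 + 43) = 3 - 1*43 = 3 - 43 = -40)
H = -15217/21520 ≈ -0.70711
√(H + m) = √(-15217/21520 - 40) = √(-876017/21520) = I*√1178242865/5380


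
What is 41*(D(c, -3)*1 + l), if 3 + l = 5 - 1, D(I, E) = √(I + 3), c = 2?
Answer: 41 + 41*√5 ≈ 132.68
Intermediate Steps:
D(I, E) = √(3 + I)
l = 1 (l = -3 + (5 - 1) = -3 + 4 = 1)
41*(D(c, -3)*1 + l) = 41*(√(3 + 2)*1 + 1) = 41*(√5*1 + 1) = 41*(√5 + 1) = 41*(1 + √5) = 41 + 41*√5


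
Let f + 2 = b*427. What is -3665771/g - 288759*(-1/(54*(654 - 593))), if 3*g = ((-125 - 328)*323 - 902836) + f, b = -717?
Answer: 23754713437/248022828 ≈ 95.776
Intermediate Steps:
f = -306161 (f = -2 - 717*427 = -2 - 306159 = -306161)
g = -451772 (g = (((-125 - 328)*323 - 902836) - 306161)/3 = ((-453*323 - 902836) - 306161)/3 = ((-146319 - 902836) - 306161)/3 = (-1049155 - 306161)/3 = (1/3)*(-1355316) = -451772)
-3665771/g - 288759*(-1/(54*(654 - 593))) = -3665771/(-451772) - 288759*(-1/(54*(654 - 593))) = -3665771*(-1/451772) - 288759/(61*(-54)) = 3665771/451772 - 288759/(-3294) = 3665771/451772 - 288759*(-1/3294) = 3665771/451772 + 96253/1098 = 23754713437/248022828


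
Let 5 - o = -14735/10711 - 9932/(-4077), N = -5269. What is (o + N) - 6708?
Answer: -522848546141/43668747 ≈ -11973.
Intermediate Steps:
o = 172036678/43668747 (o = 5 - (-14735/10711 - 9932/(-4077)) = 5 - (-14735*1/10711 - 9932*(-1/4077)) = 5 - (-14735/10711 + 9932/4077) = 5 - 1*46307057/43668747 = 5 - 46307057/43668747 = 172036678/43668747 ≈ 3.9396)
(o + N) - 6708 = (172036678/43668747 - 5269) - 6708 = -229918591265/43668747 - 6708 = -522848546141/43668747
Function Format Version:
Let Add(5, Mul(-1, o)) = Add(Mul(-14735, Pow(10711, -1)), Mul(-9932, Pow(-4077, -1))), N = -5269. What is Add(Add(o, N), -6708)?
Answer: Rational(-522848546141, 43668747) ≈ -11973.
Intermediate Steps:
o = Rational(172036678, 43668747) (o = Add(5, Mul(-1, Add(Mul(-14735, Pow(10711, -1)), Mul(-9932, Pow(-4077, -1))))) = Add(5, Mul(-1, Add(Mul(-14735, Rational(1, 10711)), Mul(-9932, Rational(-1, 4077))))) = Add(5, Mul(-1, Add(Rational(-14735, 10711), Rational(9932, 4077)))) = Add(5, Mul(-1, Rational(46307057, 43668747))) = Add(5, Rational(-46307057, 43668747)) = Rational(172036678, 43668747) ≈ 3.9396)
Add(Add(o, N), -6708) = Add(Add(Rational(172036678, 43668747), -5269), -6708) = Add(Rational(-229918591265, 43668747), -6708) = Rational(-522848546141, 43668747)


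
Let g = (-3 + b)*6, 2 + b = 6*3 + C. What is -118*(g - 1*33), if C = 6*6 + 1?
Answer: -31506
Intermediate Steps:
C = 37 (C = 36 + 1 = 37)
b = 53 (b = -2 + (6*3 + 37) = -2 + (18 + 37) = -2 + 55 = 53)
g = 300 (g = (-3 + 53)*6 = 50*6 = 300)
-118*(g - 1*33) = -118*(300 - 1*33) = -118*(300 - 33) = -118*267 = -31506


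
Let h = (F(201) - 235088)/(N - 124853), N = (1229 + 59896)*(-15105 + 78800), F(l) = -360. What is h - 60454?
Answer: -117680724446718/1946616011 ≈ -60454.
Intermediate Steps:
N = 3893356875 (N = 61125*63695 = 3893356875)
h = -117724/1946616011 (h = (-360 - 235088)/(3893356875 - 124853) = -235448/3893232022 = -235448*1/3893232022 = -117724/1946616011 ≈ -6.0476e-5)
h - 60454 = -117724/1946616011 - 60454 = -117680724446718/1946616011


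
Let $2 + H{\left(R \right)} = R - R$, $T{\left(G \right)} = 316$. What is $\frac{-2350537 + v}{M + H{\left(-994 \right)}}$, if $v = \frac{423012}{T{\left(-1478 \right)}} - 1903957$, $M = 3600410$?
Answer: $- \frac{335999273}{284432232} \approx -1.1813$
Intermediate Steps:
$H{\left(R \right)} = -2$ ($H{\left(R \right)} = -2 + \left(R - R\right) = -2 + 0 = -2$)
$v = - \frac{150306850}{79}$ ($v = \frac{423012}{316} - 1903957 = 423012 \cdot \frac{1}{316} - 1903957 = \frac{105753}{79} - 1903957 = - \frac{150306850}{79} \approx -1.9026 \cdot 10^{6}$)
$\frac{-2350537 + v}{M + H{\left(-994 \right)}} = \frac{-2350537 - \frac{150306850}{79}}{3600410 - 2} = - \frac{335999273}{79 \cdot 3600408} = \left(- \frac{335999273}{79}\right) \frac{1}{3600408} = - \frac{335999273}{284432232}$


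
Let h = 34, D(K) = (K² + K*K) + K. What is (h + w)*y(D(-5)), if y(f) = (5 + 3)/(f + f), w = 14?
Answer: 64/15 ≈ 4.2667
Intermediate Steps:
D(K) = K + 2*K² (D(K) = (K² + K²) + K = 2*K² + K = K + 2*K²)
y(f) = 4/f (y(f) = 8/((2*f)) = 8*(1/(2*f)) = 4/f)
(h + w)*y(D(-5)) = (34 + 14)*(4/((-5*(1 + 2*(-5))))) = 48*(4/((-5*(1 - 10)))) = 48*(4/((-5*(-9)))) = 48*(4/45) = 64/15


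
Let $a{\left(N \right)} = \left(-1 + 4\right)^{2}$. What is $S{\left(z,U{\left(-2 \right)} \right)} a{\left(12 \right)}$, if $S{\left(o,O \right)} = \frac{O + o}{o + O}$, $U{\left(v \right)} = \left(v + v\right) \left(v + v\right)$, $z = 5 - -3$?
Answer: $9$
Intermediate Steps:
$a{\left(N \right)} = 9$ ($a{\left(N \right)} = 3^{2} = 9$)
$z = 8$ ($z = 5 + 3 = 8$)
$U{\left(v \right)} = 4 v^{2}$ ($U{\left(v \right)} = 2 v 2 v = 4 v^{2}$)
$S{\left(o,O \right)} = 1$ ($S{\left(o,O \right)} = \frac{O + o}{O + o} = 1$)
$S{\left(z,U{\left(-2 \right)} \right)} a{\left(12 \right)} = 1 \cdot 9 = 9$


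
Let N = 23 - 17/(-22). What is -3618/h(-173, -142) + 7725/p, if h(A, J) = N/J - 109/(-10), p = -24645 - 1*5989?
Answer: -64167377245/190206506 ≈ -337.36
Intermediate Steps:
N = 523/22 (N = 23 - 17*(-1/22) = 23 + 17/22 = 523/22 ≈ 23.773)
p = -30634 (p = -24645 - 5989 = -30634)
h(A, J) = 109/10 + 523/(22*J) (h(A, J) = 523/(22*J) - 109/(-10) = 523/(22*J) - 109*(-⅒) = 523/(22*J) + 109/10 = 109/10 + 523/(22*J))
-3618/h(-173, -142) + 7725/p = -3618*(-15620/(2615 + 1199*(-142))) + 7725/(-30634) = -3618*(-15620/(2615 - 170258)) + 7725*(-1/30634) = -3618/((1/110)*(-1/142)*(-167643)) - 7725/30634 = -3618/167643/15620 - 7725/30634 = -3618*15620/167643 - 7725/30634 = -2093080/6209 - 7725/30634 = -64167377245/190206506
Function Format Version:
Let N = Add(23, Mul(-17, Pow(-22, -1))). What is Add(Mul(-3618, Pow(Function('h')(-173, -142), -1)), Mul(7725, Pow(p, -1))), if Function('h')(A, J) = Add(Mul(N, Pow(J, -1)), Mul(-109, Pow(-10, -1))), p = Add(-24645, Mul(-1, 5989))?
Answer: Rational(-64167377245, 190206506) ≈ -337.36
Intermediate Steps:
N = Rational(523, 22) (N = Add(23, Mul(-17, Rational(-1, 22))) = Add(23, Rational(17, 22)) = Rational(523, 22) ≈ 23.773)
p = -30634 (p = Add(-24645, -5989) = -30634)
Function('h')(A, J) = Add(Rational(109, 10), Mul(Rational(523, 22), Pow(J, -1))) (Function('h')(A, J) = Add(Mul(Rational(523, 22), Pow(J, -1)), Mul(-109, Pow(-10, -1))) = Add(Mul(Rational(523, 22), Pow(J, -1)), Mul(-109, Rational(-1, 10))) = Add(Mul(Rational(523, 22), Pow(J, -1)), Rational(109, 10)) = Add(Rational(109, 10), Mul(Rational(523, 22), Pow(J, -1))))
Add(Mul(-3618, Pow(Function('h')(-173, -142), -1)), Mul(7725, Pow(p, -1))) = Add(Mul(-3618, Pow(Mul(Rational(1, 110), Pow(-142, -1), Add(2615, Mul(1199, -142))), -1)), Mul(7725, Pow(-30634, -1))) = Add(Mul(-3618, Pow(Mul(Rational(1, 110), Rational(-1, 142), Add(2615, -170258)), -1)), Mul(7725, Rational(-1, 30634))) = Add(Mul(-3618, Pow(Mul(Rational(1, 110), Rational(-1, 142), -167643), -1)), Rational(-7725, 30634)) = Add(Mul(-3618, Pow(Rational(167643, 15620), -1)), Rational(-7725, 30634)) = Add(Mul(-3618, Rational(15620, 167643)), Rational(-7725, 30634)) = Add(Rational(-2093080, 6209), Rational(-7725, 30634)) = Rational(-64167377245, 190206506)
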